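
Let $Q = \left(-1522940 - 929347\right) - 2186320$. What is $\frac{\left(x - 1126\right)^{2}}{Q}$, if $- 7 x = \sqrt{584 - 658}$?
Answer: $- \frac{\left(7882 + i \sqrt{74}\right)^{2}}{227291743} \approx -0.27333 - 0.00059662 i$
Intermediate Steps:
$x = - \frac{i \sqrt{74}}{7}$ ($x = - \frac{\sqrt{584 - 658}}{7} = - \frac{\sqrt{-74}}{7} = - \frac{i \sqrt{74}}{7} \approx - 1.2289 i$)
$Q = -4638607$ ($Q = -2452287 - 2186320 = -4638607$)
$\frac{\left(x - 1126\right)^{2}}{Q} = \frac{\left(- \frac{i \sqrt{74}}{7} - 1126\right)^{2}}{-4638607} = \left(-1126 - \frac{i \sqrt{74}}{7}\right)^{2} \left(- \frac{1}{4638607}\right) = - \frac{\left(-1126 - \frac{i \sqrt{74}}{7}\right)^{2}}{4638607}$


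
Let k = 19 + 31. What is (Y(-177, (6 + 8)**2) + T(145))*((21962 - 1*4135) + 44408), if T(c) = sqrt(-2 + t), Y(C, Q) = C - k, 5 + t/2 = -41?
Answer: -14127345 + 62235*I*sqrt(94) ≈ -1.4127e+7 + 6.0339e+5*I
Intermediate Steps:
t = -92 (t = -10 + 2*(-41) = -10 - 82 = -92)
k = 50
Y(C, Q) = -50 + C (Y(C, Q) = C - 1*50 = C - 50 = -50 + C)
T(c) = I*sqrt(94) (T(c) = sqrt(-2 - 92) = sqrt(-94) = I*sqrt(94))
(Y(-177, (6 + 8)**2) + T(145))*((21962 - 1*4135) + 44408) = ((-50 - 177) + I*sqrt(94))*((21962 - 1*4135) + 44408) = (-227 + I*sqrt(94))*((21962 - 4135) + 44408) = (-227 + I*sqrt(94))*(17827 + 44408) = (-227 + I*sqrt(94))*62235 = -14127345 + 62235*I*sqrt(94)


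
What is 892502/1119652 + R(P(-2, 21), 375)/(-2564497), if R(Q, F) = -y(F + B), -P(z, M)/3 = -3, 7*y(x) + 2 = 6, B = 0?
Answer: 8010867694533/10049704682654 ≈ 0.79712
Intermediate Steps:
y(x) = 4/7 (y(x) = -2/7 + (⅐)*6 = -2/7 + 6/7 = 4/7)
P(z, M) = 9 (P(z, M) = -3*(-3) = 9)
R(Q, F) = -4/7 (R(Q, F) = -1*4/7 = -4/7)
892502/1119652 + R(P(-2, 21), 375)/(-2564497) = 892502/1119652 - 4/7/(-2564497) = 892502*(1/1119652) - 4/7*(-1/2564497) = 446251/559826 + 4/17951479 = 8010867694533/10049704682654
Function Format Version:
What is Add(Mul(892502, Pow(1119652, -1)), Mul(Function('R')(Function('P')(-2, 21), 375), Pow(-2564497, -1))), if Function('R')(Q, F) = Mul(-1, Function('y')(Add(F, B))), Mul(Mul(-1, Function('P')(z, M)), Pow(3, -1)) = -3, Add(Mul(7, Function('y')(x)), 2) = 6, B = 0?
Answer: Rational(8010867694533, 10049704682654) ≈ 0.79712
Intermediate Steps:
Function('y')(x) = Rational(4, 7) (Function('y')(x) = Add(Rational(-2, 7), Mul(Rational(1, 7), 6)) = Add(Rational(-2, 7), Rational(6, 7)) = Rational(4, 7))
Function('P')(z, M) = 9 (Function('P')(z, M) = Mul(-3, -3) = 9)
Function('R')(Q, F) = Rational(-4, 7) (Function('R')(Q, F) = Mul(-1, Rational(4, 7)) = Rational(-4, 7))
Add(Mul(892502, Pow(1119652, -1)), Mul(Function('R')(Function('P')(-2, 21), 375), Pow(-2564497, -1))) = Add(Mul(892502, Pow(1119652, -1)), Mul(Rational(-4, 7), Pow(-2564497, -1))) = Add(Mul(892502, Rational(1, 1119652)), Mul(Rational(-4, 7), Rational(-1, 2564497))) = Add(Rational(446251, 559826), Rational(4, 17951479)) = Rational(8010867694533, 10049704682654)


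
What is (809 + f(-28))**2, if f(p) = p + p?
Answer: 567009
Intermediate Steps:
f(p) = 2*p
(809 + f(-28))**2 = (809 + 2*(-28))**2 = (809 - 56)**2 = 753**2 = 567009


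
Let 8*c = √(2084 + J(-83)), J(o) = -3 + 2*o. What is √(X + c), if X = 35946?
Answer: √(575136 + 2*√1915)/4 ≈ 189.61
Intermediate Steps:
c = √1915/8 (c = √(2084 + (-3 + 2*(-83)))/8 = √(2084 + (-3 - 166))/8 = √(2084 - 169)/8 = √1915/8 ≈ 5.4701)
√(X + c) = √(35946 + √1915/8)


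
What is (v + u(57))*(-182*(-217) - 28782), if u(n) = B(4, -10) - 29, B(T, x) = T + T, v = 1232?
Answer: 12972232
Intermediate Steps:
B(T, x) = 2*T
u(n) = -21 (u(n) = 2*4 - 29 = 8 - 29 = -21)
(v + u(57))*(-182*(-217) - 28782) = (1232 - 21)*(-182*(-217) - 28782) = 1211*(39494 - 28782) = 1211*10712 = 12972232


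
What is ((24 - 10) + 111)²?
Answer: 15625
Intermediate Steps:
((24 - 10) + 111)² = (14 + 111)² = 125² = 15625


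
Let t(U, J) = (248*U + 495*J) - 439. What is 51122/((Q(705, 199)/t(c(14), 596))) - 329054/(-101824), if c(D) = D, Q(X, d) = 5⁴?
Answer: 775749579834367/31820000 ≈ 2.4379e+7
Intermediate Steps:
Q(X, d) = 625
t(U, J) = -439 + 248*U + 495*J
51122/((Q(705, 199)/t(c(14), 596))) - 329054/(-101824) = 51122/((625/(-439 + 248*14 + 495*596))) - 329054/(-101824) = 51122/((625/(-439 + 3472 + 295020))) - 329054*(-1/101824) = 51122/((625/298053)) + 164527/50912 = 51122/((625*(1/298053))) + 164527/50912 = 51122/(625/298053) + 164527/50912 = 51122*(298053/625) + 164527/50912 = 15237065466/625 + 164527/50912 = 775749579834367/31820000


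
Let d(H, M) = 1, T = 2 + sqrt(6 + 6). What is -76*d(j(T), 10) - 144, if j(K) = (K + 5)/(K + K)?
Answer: -220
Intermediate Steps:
T = 2 + 2*sqrt(3) (T = 2 + sqrt(12) = 2 + 2*sqrt(3) ≈ 5.4641)
j(K) = (5 + K)/(2*K) (j(K) = (5 + K)/((2*K)) = (5 + K)*(1/(2*K)) = (5 + K)/(2*K))
-76*d(j(T), 10) - 144 = -76*1 - 144 = -76 - 144 = -220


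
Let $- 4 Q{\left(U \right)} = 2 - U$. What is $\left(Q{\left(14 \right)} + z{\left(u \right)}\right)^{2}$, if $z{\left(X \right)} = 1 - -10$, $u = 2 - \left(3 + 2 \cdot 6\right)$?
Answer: $196$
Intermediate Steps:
$Q{\left(U \right)} = - \frac{1}{2} + \frac{U}{4}$ ($Q{\left(U \right)} = - \frac{2 - U}{4} = - \frac{1}{2} + \frac{U}{4}$)
$u = -13$ ($u = 2 - \left(3 + 12\right) = 2 - 15 = -13$)
$z{\left(X \right)} = 11$ ($z{\left(X \right)} = 1 + 10 = 11$)
$\left(Q{\left(14 \right)} + z{\left(u \right)}\right)^{2} = \left(\left(- \frac{1}{2} + \frac{1}{4} \cdot 14\right) + 11\right)^{2} = \left(\left(- \frac{1}{2} + \frac{7}{2}\right) + 11\right)^{2} = \left(3 + 11\right)^{2} = 14^{2} = 196$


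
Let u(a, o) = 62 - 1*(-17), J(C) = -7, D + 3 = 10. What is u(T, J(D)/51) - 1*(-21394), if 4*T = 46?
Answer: 21473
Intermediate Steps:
T = 23/2 (T = (1/4)*46 = 23/2 ≈ 11.500)
D = 7 (D = -3 + 10 = 7)
u(a, o) = 79 (u(a, o) = 62 + 17 = 79)
u(T, J(D)/51) - 1*(-21394) = 79 - 1*(-21394) = 79 + 21394 = 21473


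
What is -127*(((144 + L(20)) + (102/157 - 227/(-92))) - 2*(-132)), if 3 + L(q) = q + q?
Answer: -822020581/14444 ≈ -56911.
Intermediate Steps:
L(q) = -3 + 2*q (L(q) = -3 + (q + q) = -3 + 2*q)
-127*(((144 + L(20)) + (102/157 - 227/(-92))) - 2*(-132)) = -127*(((144 + (-3 + 2*20)) + (102/157 - 227/(-92))) - 2*(-132)) = -127*(((144 + (-3 + 40)) + (102*(1/157) - 227*(-1/92))) + 264) = -127*(((144 + 37) + (102/157 + 227/92)) + 264) = -127*((181 + 45023/14444) + 264) = -127*(2659387/14444 + 264) = -127*6472603/14444 = -822020581/14444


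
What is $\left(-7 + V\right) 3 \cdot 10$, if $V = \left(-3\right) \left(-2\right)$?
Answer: $-30$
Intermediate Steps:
$V = 6$
$\left(-7 + V\right) 3 \cdot 10 = \left(-7 + 6\right) 3 \cdot 10 = \left(-1\right) 30 = -30$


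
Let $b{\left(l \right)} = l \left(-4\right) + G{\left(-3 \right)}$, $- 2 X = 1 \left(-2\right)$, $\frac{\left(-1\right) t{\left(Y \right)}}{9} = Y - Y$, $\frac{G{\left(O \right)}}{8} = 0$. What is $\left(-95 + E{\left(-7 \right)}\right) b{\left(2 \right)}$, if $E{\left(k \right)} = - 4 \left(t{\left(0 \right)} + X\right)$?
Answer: $792$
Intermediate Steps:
$G{\left(O \right)} = 0$ ($G{\left(O \right)} = 8 \cdot 0 = 0$)
$t{\left(Y \right)} = 0$ ($t{\left(Y \right)} = - 9 \left(Y - Y\right) = \left(-9\right) 0 = 0$)
$X = 1$ ($X = - \frac{1 \left(-2\right)}{2} = \left(- \frac{1}{2}\right) \left(-2\right) = 1$)
$E{\left(k \right)} = -4$ ($E{\left(k \right)} = - 4 \left(0 + 1\right) = \left(-4\right) 1 = -4$)
$b{\left(l \right)} = - 4 l$ ($b{\left(l \right)} = l \left(-4\right) + 0 = - 4 l + 0 = - 4 l$)
$\left(-95 + E{\left(-7 \right)}\right) b{\left(2 \right)} = \left(-95 - 4\right) \left(\left(-4\right) 2\right) = \left(-99\right) \left(-8\right) = 792$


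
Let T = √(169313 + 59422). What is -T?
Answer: -3*√25415 ≈ -478.26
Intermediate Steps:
T = 3*√25415 (T = √228735 = 3*√25415 ≈ 478.26)
-T = -3*√25415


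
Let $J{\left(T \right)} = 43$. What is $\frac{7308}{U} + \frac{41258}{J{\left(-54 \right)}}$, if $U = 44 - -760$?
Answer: $\frac{2790473}{2881} \approx 968.58$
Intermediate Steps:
$U = 804$ ($U = 44 + 760 = 804$)
$\frac{7308}{U} + \frac{41258}{J{\left(-54 \right)}} = \frac{7308}{804} + \frac{41258}{43} = 7308 \cdot \frac{1}{804} + 41258 \cdot \frac{1}{43} = \frac{609}{67} + \frac{41258}{43} = \frac{2790473}{2881}$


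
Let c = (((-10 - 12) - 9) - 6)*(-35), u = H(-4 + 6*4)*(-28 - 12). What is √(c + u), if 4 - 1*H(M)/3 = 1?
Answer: √935 ≈ 30.578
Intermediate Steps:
H(M) = 9 (H(M) = 12 - 3*1 = 12 - 3 = 9)
u = -360 (u = 9*(-28 - 12) = 9*(-40) = -360)
c = 1295 (c = ((-22 - 9) - 6)*(-35) = (-31 - 6)*(-35) = -37*(-35) = 1295)
√(c + u) = √(1295 - 360) = √935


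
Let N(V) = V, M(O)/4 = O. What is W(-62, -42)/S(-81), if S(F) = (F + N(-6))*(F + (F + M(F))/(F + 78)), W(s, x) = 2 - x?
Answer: -22/2349 ≈ -0.0093657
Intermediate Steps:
M(O) = 4*O
S(F) = (-6 + F)*(F + 5*F/(78 + F)) (S(F) = (F - 6)*(F + (F + 4*F)/(F + 78)) = (-6 + F)*(F + (5*F)/(78 + F)) = (-6 + F)*(F + 5*F/(78 + F)))
W(-62, -42)/S(-81) = (2 - 1*(-42))/((-81*(-498 + (-81)² + 77*(-81))/(78 - 81))) = (2 + 42)/((-81*(-498 + 6561 - 6237)/(-3))) = 44/((-81*(-⅓)*(-174))) = 44/(-4698) = 44*(-1/4698) = -22/2349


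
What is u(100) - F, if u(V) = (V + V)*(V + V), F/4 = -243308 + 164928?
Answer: 353520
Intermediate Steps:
F = -313520 (F = 4*(-243308 + 164928) = 4*(-78380) = -313520)
u(V) = 4*V² (u(V) = (2*V)*(2*V) = 4*V²)
u(100) - F = 4*100² - 1*(-313520) = 4*10000 + 313520 = 40000 + 313520 = 353520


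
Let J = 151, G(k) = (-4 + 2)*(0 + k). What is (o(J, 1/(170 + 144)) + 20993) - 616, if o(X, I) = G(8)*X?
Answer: 17961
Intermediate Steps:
G(k) = -2*k
o(X, I) = -16*X (o(X, I) = (-2*8)*X = -16*X)
(o(J, 1/(170 + 144)) + 20993) - 616 = (-16*151 + 20993) - 616 = (-2416 + 20993) - 616 = 18577 - 616 = 17961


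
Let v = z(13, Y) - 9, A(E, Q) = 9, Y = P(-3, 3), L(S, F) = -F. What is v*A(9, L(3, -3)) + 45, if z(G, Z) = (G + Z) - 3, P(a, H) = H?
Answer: 81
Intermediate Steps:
Y = 3
z(G, Z) = -3 + G + Z
v = 4 (v = (-3 + 13 + 3) - 9 = 13 - 9 = 4)
v*A(9, L(3, -3)) + 45 = 4*9 + 45 = 36 + 45 = 81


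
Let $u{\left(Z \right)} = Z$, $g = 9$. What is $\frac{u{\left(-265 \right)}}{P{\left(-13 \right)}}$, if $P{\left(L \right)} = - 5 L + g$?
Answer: $- \frac{265}{74} \approx -3.5811$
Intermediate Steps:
$P{\left(L \right)} = 9 - 5 L$ ($P{\left(L \right)} = - 5 L + 9 = 9 - 5 L$)
$\frac{u{\left(-265 \right)}}{P{\left(-13 \right)}} = - \frac{265}{9 - -65} = - \frac{265}{9 + 65} = - \frac{265}{74}$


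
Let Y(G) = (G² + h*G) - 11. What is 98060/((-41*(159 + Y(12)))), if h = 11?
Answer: -24515/4346 ≈ -5.6408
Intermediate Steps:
Y(G) = -11 + G² + 11*G (Y(G) = (G² + 11*G) - 11 = -11 + G² + 11*G)
98060/((-41*(159 + Y(12)))) = 98060/((-41*(159 + (-11 + 12² + 11*12)))) = 98060/((-41*(159 + (-11 + 144 + 132)))) = 98060/((-41*(159 + 265))) = 98060/((-41*424)) = 98060/(-17384) = 98060*(-1/17384) = -24515/4346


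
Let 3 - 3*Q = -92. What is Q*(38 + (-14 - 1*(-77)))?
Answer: 9595/3 ≈ 3198.3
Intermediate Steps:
Q = 95/3 (Q = 1 - 1/3*(-92) = 1 + 92/3 = 95/3 ≈ 31.667)
Q*(38 + (-14 - 1*(-77))) = 95*(38 + (-14 - 1*(-77)))/3 = 95*(38 + (-14 + 77))/3 = 95*(38 + 63)/3 = (95/3)*101 = 9595/3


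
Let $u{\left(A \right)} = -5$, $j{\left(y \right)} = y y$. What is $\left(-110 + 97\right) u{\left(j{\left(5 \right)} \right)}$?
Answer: $65$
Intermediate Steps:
$j{\left(y \right)} = y^{2}$
$\left(-110 + 97\right) u{\left(j{\left(5 \right)} \right)} = \left(-110 + 97\right) \left(-5\right) = \left(-13\right) \left(-5\right) = 65$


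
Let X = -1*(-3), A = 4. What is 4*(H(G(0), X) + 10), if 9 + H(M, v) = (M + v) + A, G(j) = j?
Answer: 32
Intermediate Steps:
X = 3
H(M, v) = -5 + M + v (H(M, v) = -9 + ((M + v) + 4) = -9 + (4 + M + v) = -5 + M + v)
4*(H(G(0), X) + 10) = 4*((-5 + 0 + 3) + 10) = 4*(-2 + 10) = 4*8 = 32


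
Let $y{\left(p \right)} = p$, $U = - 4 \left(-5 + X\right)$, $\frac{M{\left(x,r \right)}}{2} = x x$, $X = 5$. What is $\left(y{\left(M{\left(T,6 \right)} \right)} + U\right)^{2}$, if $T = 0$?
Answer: $0$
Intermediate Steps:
$M{\left(x,r \right)} = 2 x^{2}$ ($M{\left(x,r \right)} = 2 x x = 2 x^{2}$)
$U = 0$ ($U = - 4 \left(-5 + 5\right) = \left(-4\right) 0 = 0$)
$\left(y{\left(M{\left(T,6 \right)} \right)} + U\right)^{2} = \left(2 \cdot 0^{2} + 0\right)^{2} = \left(2 \cdot 0 + 0\right)^{2} = \left(0 + 0\right)^{2} = 0^{2} = 0$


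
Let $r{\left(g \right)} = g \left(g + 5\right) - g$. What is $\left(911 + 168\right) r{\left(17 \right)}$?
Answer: $385203$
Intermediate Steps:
$r{\left(g \right)} = - g + g \left(5 + g\right)$ ($r{\left(g \right)} = g \left(5 + g\right) - g = - g + g \left(5 + g\right)$)
$\left(911 + 168\right) r{\left(17 \right)} = \left(911 + 168\right) 17 \left(4 + 17\right) = 1079 \cdot 17 \cdot 21 = 1079 \cdot 357 = 385203$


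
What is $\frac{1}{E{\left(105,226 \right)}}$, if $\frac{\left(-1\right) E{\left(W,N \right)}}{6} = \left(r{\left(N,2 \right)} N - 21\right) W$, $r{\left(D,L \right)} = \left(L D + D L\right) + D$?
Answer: $- \frac{1}{160876170} \approx -6.216 \cdot 10^{-9}$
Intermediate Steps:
$r{\left(D,L \right)} = D + 2 D L$ ($r{\left(D,L \right)} = \left(D L + D L\right) + D = 2 D L + D = D + 2 D L$)
$E{\left(W,N \right)} = - 6 W \left(-21 + 5 N^{2}\right)$ ($E{\left(W,N \right)} = - 6 \left(N \left(1 + 2 \cdot 2\right) N - 21\right) W = - 6 \left(N \left(1 + 4\right) N - 21\right) W = - 6 \left(N 5 N - 21\right) W = - 6 \left(5 N N - 21\right) W = - 6 \left(5 N^{2} - 21\right) W = - 6 \left(-21 + 5 N^{2}\right) W = - 6 W \left(-21 + 5 N^{2}\right)$)
$\frac{1}{E{\left(105,226 \right)}} = \frac{1}{6 \cdot 105 \left(21 - 5 \cdot 226^{2}\right)} = \frac{1}{6 \cdot 105 \left(21 - 255380\right)} = \frac{1}{6 \cdot 105 \left(-255359\right)} = \frac{1}{-160876170} = - \frac{1}{160876170}$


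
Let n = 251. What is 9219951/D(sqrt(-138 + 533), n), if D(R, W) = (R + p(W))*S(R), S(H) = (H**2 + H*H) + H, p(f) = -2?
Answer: 27659853/617389 + 7265321388*sqrt(395)/243868655 ≈ 636.90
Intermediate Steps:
S(H) = H + 2*H**2 (S(H) = (H**2 + H**2) + H = 2*H**2 + H = H + 2*H**2)
D(R, W) = R*(1 + 2*R)*(-2 + R) (D(R, W) = (R - 2)*(R*(1 + 2*R)) = (-2 + R)*(R*(1 + 2*R)) = R*(1 + 2*R)*(-2 + R))
9219951/D(sqrt(-138 + 533), n) = 9219951/((sqrt(-138 + 533)*(1 + 2*sqrt(-138 + 533))*(-2 + sqrt(-138 + 533)))) = 9219951/((sqrt(395)*(1 + 2*sqrt(395))*(-2 + sqrt(395)))) = 9219951*(sqrt(395)/(395*(1 + 2*sqrt(395))*(-2 + sqrt(395)))) = 9219951*sqrt(395)/(395*(1 + 2*sqrt(395))*(-2 + sqrt(395)))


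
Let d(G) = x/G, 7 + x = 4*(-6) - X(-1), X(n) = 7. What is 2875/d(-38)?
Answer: 2875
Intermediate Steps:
x = -38 (x = -7 + (4*(-6) - 1*7) = -7 + (-24 - 7) = -7 - 31 = -38)
d(G) = -38/G
2875/d(-38) = 2875/((-38/(-38))) = 2875/((-38*(-1/38))) = 2875/1 = 2875*1 = 2875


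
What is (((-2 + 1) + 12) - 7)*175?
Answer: 700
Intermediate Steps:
(((-2 + 1) + 12) - 7)*175 = ((-1 + 12) - 7)*175 = (11 - 7)*175 = 4*175 = 700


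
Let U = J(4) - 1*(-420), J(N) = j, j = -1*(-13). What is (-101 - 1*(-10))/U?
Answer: -91/433 ≈ -0.21016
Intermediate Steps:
j = 13
J(N) = 13
U = 433 (U = 13 - 1*(-420) = 13 + 420 = 433)
(-101 - 1*(-10))/U = (-101 - 1*(-10))/433 = (-101 + 10)*(1/433) = -91*1/433 = -91/433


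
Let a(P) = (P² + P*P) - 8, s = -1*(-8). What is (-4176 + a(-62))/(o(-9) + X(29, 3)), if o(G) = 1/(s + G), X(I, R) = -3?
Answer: -876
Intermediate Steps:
s = 8
a(P) = -8 + 2*P² (a(P) = (P² + P²) - 8 = 2*P² - 8 = -8 + 2*P²)
o(G) = 1/(8 + G)
(-4176 + a(-62))/(o(-9) + X(29, 3)) = (-4176 + (-8 + 2*(-62)²))/(1/(8 - 9) - 3) = (-4176 + (-8 + 2*3844))/(1/(-1) - 3) = (-4176 + (-8 + 7688))/(-1 - 3) = (-4176 + 7680)/(-4) = 3504*(-¼) = -876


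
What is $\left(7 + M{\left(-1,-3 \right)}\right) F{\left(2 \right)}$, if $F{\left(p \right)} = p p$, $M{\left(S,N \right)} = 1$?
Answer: $32$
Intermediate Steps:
$F{\left(p \right)} = p^{2}$
$\left(7 + M{\left(-1,-3 \right)}\right) F{\left(2 \right)} = \left(7 + 1\right) 2^{2} = 8 \cdot 4 = 32$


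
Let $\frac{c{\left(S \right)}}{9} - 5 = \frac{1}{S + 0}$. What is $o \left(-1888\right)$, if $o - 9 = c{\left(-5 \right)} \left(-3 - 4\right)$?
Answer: $\frac{2769696}{5} \approx 5.5394 \cdot 10^{5}$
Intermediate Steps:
$c{\left(S \right)} = 45 + \frac{9}{S}$ ($c{\left(S \right)} = 45 + \frac{9}{S + 0} = 45 + \frac{9}{S}$)
$o = - \frac{1467}{5}$ ($o = 9 + \left(45 + \frac{9}{-5}\right) \left(-3 - 4\right) = 9 + \left(45 + 9 \left(- \frac{1}{5}\right)\right) \left(-7\right) = 9 + \left(45 - \frac{9}{5}\right) \left(-7\right) = 9 + \frac{216}{5} \left(-7\right) = 9 - \frac{1512}{5} = - \frac{1467}{5} \approx -293.4$)
$o \left(-1888\right) = \left(- \frac{1467}{5}\right) \left(-1888\right) = \frac{2769696}{5}$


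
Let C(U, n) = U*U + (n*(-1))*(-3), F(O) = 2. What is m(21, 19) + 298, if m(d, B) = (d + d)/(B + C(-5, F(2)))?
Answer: 7471/25 ≈ 298.84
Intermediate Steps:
C(U, n) = U² + 3*n (C(U, n) = U² - n*(-3) = U² + 3*n)
m(d, B) = 2*d/(31 + B) (m(d, B) = (d + d)/(B + ((-5)² + 3*2)) = (2*d)/(B + (25 + 6)) = (2*d)/(B + 31) = (2*d)/(31 + B) = 2*d/(31 + B))
m(21, 19) + 298 = 2*21/(31 + 19) + 298 = 2*21/50 + 298 = 2*21*(1/50) + 298 = 21/25 + 298 = 7471/25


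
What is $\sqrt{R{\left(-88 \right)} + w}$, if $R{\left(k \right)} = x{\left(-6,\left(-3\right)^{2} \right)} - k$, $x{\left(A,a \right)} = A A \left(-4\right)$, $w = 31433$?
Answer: $\sqrt{31377} \approx 177.14$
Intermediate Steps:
$x{\left(A,a \right)} = - 4 A^{2}$ ($x{\left(A,a \right)} = A^{2} \left(-4\right) = - 4 A^{2}$)
$R{\left(k \right)} = -144 - k$ ($R{\left(k \right)} = - 4 \left(-6\right)^{2} - k = \left(-4\right) 36 - k = -144 - k$)
$\sqrt{R{\left(-88 \right)} + w} = \sqrt{\left(-144 - -88\right) + 31433} = \sqrt{\left(-144 + 88\right) + 31433} = \sqrt{-56 + 31433} = \sqrt{31377}$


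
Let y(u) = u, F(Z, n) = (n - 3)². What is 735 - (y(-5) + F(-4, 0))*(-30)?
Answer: 855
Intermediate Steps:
F(Z, n) = (-3 + n)²
735 - (y(-5) + F(-4, 0))*(-30) = 735 - (-5 + (-3 + 0)²)*(-30) = 735 - (-5 + (-3)²)*(-30) = 735 - (-5 + 9)*(-30) = 735 - 4*(-30) = 735 - 1*(-120) = 735 + 120 = 855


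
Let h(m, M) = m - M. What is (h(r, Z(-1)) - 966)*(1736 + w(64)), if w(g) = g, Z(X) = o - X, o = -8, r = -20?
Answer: -1762200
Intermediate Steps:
Z(X) = -8 - X
(h(r, Z(-1)) - 966)*(1736 + w(64)) = ((-20 - (-8 - 1*(-1))) - 966)*(1736 + 64) = ((-20 - (-8 + 1)) - 966)*1800 = ((-20 - 1*(-7)) - 966)*1800 = ((-20 + 7) - 966)*1800 = (-13 - 966)*1800 = -979*1800 = -1762200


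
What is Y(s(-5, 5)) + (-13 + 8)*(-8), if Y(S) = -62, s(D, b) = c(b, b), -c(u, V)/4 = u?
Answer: -22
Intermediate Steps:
c(u, V) = -4*u
s(D, b) = -4*b
Y(s(-5, 5)) + (-13 + 8)*(-8) = -62 + (-13 + 8)*(-8) = -62 - 5*(-8) = -62 + 40 = -22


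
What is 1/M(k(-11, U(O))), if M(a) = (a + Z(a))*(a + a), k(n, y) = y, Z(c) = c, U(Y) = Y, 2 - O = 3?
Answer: 1/4 ≈ 0.25000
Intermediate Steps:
O = -1 (O = 2 - 1*3 = 2 - 3 = -1)
M(a) = 4*a**2 (M(a) = (a + a)*(a + a) = (2*a)*(2*a) = 4*a**2)
1/M(k(-11, U(O))) = 1/(4*(-1)**2) = 1/(4*1) = 1/4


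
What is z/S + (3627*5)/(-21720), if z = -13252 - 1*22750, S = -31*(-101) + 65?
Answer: -297845/24616 ≈ -12.100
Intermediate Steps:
S = 3196 (S = 3131 + 65 = 3196)
z = -36002 (z = -13252 - 22750 = -36002)
z/S + (3627*5)/(-21720) = -36002/3196 + (3627*5)/(-21720) = -36002*1/3196 + 18135*(-1/21720) = -383/34 - 1209/1448 = -297845/24616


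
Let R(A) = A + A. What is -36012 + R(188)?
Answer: -35636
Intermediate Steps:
R(A) = 2*A
-36012 + R(188) = -36012 + 2*188 = -36012 + 376 = -35636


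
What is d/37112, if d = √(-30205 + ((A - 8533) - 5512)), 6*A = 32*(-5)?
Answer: I*√398490/111336 ≈ 0.0056699*I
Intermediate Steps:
A = -80/3 (A = (32*(-5))/6 = (⅙)*(-160) = -80/3 ≈ -26.667)
d = I*√398490/3 (d = √(-30205 + ((-80/3 - 8533) - 5512)) = √(-30205 + (-25679/3 - 5512)) = √(-30205 - 42215/3) = √(-132830/3) = I*√398490/3 ≈ 210.42*I)
d/37112 = (I*√398490/3)/37112 = (I*√398490/3)*(1/37112) = I*√398490/111336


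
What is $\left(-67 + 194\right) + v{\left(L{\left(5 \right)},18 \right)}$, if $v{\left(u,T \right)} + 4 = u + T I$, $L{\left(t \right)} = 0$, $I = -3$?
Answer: $69$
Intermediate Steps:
$v{\left(u,T \right)} = -4 + u - 3 T$ ($v{\left(u,T \right)} = -4 + \left(u + T \left(-3\right)\right) = -4 - \left(- u + 3 T\right) = -4 + u - 3 T$)
$\left(-67 + 194\right) + v{\left(L{\left(5 \right)},18 \right)} = \left(-67 + 194\right) - 58 = 127 - 58 = 69$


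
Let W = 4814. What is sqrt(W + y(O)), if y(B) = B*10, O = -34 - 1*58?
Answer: sqrt(3894) ≈ 62.402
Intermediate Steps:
O = -92 (O = -34 - 58 = -92)
y(B) = 10*B
sqrt(W + y(O)) = sqrt(4814 + 10*(-92)) = sqrt(4814 - 920) = sqrt(3894)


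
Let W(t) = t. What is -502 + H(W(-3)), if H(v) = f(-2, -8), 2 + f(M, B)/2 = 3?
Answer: -500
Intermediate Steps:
f(M, B) = 2 (f(M, B) = -4 + 2*3 = -4 + 6 = 2)
H(v) = 2
-502 + H(W(-3)) = -502 + 2 = -500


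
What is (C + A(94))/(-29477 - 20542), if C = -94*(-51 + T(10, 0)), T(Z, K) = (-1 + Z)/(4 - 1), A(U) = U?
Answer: -4606/50019 ≈ -0.092085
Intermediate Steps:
T(Z, K) = -1/3 + Z/3 (T(Z, K) = (-1 + Z)/3 = (-1 + Z)*(1/3) = -1/3 + Z/3)
C = 4512 (C = -94*(-51 + (-1/3 + (1/3)*10)) = -94*(-51 + (-1/3 + 10/3)) = -94*(-51 + 3) = -94*(-48) = 4512)
(C + A(94))/(-29477 - 20542) = (4512 + 94)/(-29477 - 20542) = 4606/(-50019) = 4606*(-1/50019) = -4606/50019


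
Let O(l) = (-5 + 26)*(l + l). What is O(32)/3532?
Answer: 336/883 ≈ 0.38052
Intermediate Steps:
O(l) = 42*l (O(l) = 21*(2*l) = 42*l)
O(32)/3532 = (42*32)/3532 = 1344*(1/3532) = 336/883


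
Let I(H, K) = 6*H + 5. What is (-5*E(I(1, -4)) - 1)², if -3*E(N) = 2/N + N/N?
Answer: 1024/1089 ≈ 0.94031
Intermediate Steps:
I(H, K) = 5 + 6*H
E(N) = -⅓ - 2/(3*N) (E(N) = -(2/N + N/N)/3 = -(2/N + 1)/3 = -(1 + 2/N)/3 = -⅓ - 2/(3*N))
(-5*E(I(1, -4)) - 1)² = (-5*(-2 - (5 + 6*1))/(3*(5 + 6*1)) - 1)² = (-5*(-2 - (5 + 6))/(3*(5 + 6)) - 1)² = (-5*(-2 - 1*11)/(3*11) - 1)² = (-5*(-2 - 11)/(3*11) - 1)² = (-5*(-13)/(3*11) - 1)² = (-5*(-13/33) - 1)² = (65/33 - 1)² = (32/33)² = 1024/1089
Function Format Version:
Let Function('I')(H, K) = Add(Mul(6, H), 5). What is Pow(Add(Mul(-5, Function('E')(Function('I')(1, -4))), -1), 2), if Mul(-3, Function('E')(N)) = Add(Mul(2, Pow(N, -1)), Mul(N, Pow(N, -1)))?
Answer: Rational(1024, 1089) ≈ 0.94031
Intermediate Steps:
Function('I')(H, K) = Add(5, Mul(6, H))
Function('E')(N) = Add(Rational(-1, 3), Mul(Rational(-2, 3), Pow(N, -1))) (Function('E')(N) = Mul(Rational(-1, 3), Add(Mul(2, Pow(N, -1)), Mul(N, Pow(N, -1)))) = Mul(Rational(-1, 3), Add(Mul(2, Pow(N, -1)), 1)) = Mul(Rational(-1, 3), Add(1, Mul(2, Pow(N, -1)))) = Add(Rational(-1, 3), Mul(Rational(-2, 3), Pow(N, -1))))
Pow(Add(Mul(-5, Function('E')(Function('I')(1, -4))), -1), 2) = Pow(Add(Mul(-5, Mul(Rational(1, 3), Pow(Add(5, Mul(6, 1)), -1), Add(-2, Mul(-1, Add(5, Mul(6, 1)))))), -1), 2) = Pow(Add(Mul(-5, Mul(Rational(1, 3), Pow(Add(5, 6), -1), Add(-2, Mul(-1, Add(5, 6))))), -1), 2) = Pow(Add(Mul(-5, Mul(Rational(1, 3), Pow(11, -1), Add(-2, Mul(-1, 11)))), -1), 2) = Pow(Add(Mul(-5, Mul(Rational(1, 3), Rational(1, 11), Add(-2, -11))), -1), 2) = Pow(Add(Mul(-5, Mul(Rational(1, 3), Rational(1, 11), -13)), -1), 2) = Pow(Add(Mul(-5, Rational(-13, 33)), -1), 2) = Pow(Add(Rational(65, 33), -1), 2) = Pow(Rational(32, 33), 2) = Rational(1024, 1089)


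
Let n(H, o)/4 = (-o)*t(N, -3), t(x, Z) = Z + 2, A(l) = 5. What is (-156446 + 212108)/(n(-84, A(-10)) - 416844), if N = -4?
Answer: -27831/208412 ≈ -0.13354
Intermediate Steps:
t(x, Z) = 2 + Z
n(H, o) = 4*o (n(H, o) = 4*((-o)*(2 - 3)) = 4*(-o*(-1)) = 4*o)
(-156446 + 212108)/(n(-84, A(-10)) - 416844) = (-156446 + 212108)/(4*5 - 416844) = 55662/(20 - 416844) = 55662/(-416824) = 55662*(-1/416824) = -27831/208412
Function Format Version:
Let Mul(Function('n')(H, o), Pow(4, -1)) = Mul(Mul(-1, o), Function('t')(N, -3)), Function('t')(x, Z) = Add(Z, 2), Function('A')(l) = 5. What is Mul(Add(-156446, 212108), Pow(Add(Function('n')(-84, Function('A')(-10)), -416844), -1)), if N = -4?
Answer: Rational(-27831, 208412) ≈ -0.13354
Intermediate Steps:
Function('t')(x, Z) = Add(2, Z)
Function('n')(H, o) = Mul(4, o) (Function('n')(H, o) = Mul(4, Mul(Mul(-1, o), Add(2, -3))) = Mul(4, Mul(Mul(-1, o), -1)) = Mul(4, o))
Mul(Add(-156446, 212108), Pow(Add(Function('n')(-84, Function('A')(-10)), -416844), -1)) = Mul(Add(-156446, 212108), Pow(Add(Mul(4, 5), -416844), -1)) = Mul(55662, Pow(Add(20, -416844), -1)) = Mul(55662, Pow(-416824, -1)) = Mul(55662, Rational(-1, 416824)) = Rational(-27831, 208412)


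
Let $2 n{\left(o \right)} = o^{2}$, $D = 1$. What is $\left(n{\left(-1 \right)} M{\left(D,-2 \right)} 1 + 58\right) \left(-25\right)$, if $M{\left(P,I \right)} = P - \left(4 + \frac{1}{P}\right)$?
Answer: $-1400$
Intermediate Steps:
$M{\left(P,I \right)} = -4 + P - \frac{1}{P}$ ($M{\left(P,I \right)} = P - \left(4 + \frac{1}{P}\right) = -4 + P - \frac{1}{P}$)
$n{\left(o \right)} = \frac{o^{2}}{2}$
$\left(n{\left(-1 \right)} M{\left(D,-2 \right)} 1 + 58\right) \left(-25\right) = \left(\frac{\left(-1\right)^{2}}{2} \left(-4 + 1 - 1^{-1}\right) 1 + 58\right) \left(-25\right) = \left(\frac{1}{2} \cdot 1 \left(-4 + 1 - 1\right) 1 + 58\right) \left(-25\right) = \left(\frac{-4 + 1 - 1}{2} \cdot 1 + 58\right) \left(-25\right) = \left(\frac{1}{2} \left(-4\right) 1 + 58\right) \left(-25\right) = \left(\left(-2\right) 1 + 58\right) \left(-25\right) = \left(-2 + 58\right) \left(-25\right) = 56 \left(-25\right) = -1400$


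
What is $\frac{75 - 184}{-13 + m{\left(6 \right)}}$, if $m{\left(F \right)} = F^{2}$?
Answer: $- \frac{109}{23} \approx -4.7391$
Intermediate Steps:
$\frac{75 - 184}{-13 + m{\left(6 \right)}} = \frac{75 - 184}{-13 + 6^{2}} = - \frac{109}{-13 + 36} = - \frac{109}{23}$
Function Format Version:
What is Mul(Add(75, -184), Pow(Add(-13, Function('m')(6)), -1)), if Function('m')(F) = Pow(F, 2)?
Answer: Rational(-109, 23) ≈ -4.7391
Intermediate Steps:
Mul(Add(75, -184), Pow(Add(-13, Function('m')(6)), -1)) = Mul(Add(75, -184), Pow(Add(-13, Pow(6, 2)), -1)) = Mul(-109, Pow(Add(-13, 36), -1)) = Mul(-109, Pow(23, -1)) = Mul(-109, Rational(1, 23)) = Rational(-109, 23)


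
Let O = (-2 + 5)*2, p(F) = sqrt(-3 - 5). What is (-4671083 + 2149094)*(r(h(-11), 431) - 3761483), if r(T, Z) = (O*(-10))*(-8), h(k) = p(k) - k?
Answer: 9485208194967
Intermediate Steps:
p(F) = 2*I*sqrt(2) (p(F) = sqrt(-8) = 2*I*sqrt(2))
O = 6 (O = 3*2 = 6)
h(k) = -k + 2*I*sqrt(2) (h(k) = 2*I*sqrt(2) - k = -k + 2*I*sqrt(2))
r(T, Z) = 480 (r(T, Z) = (6*(-10))*(-8) = -60*(-8) = 480)
(-4671083 + 2149094)*(r(h(-11), 431) - 3761483) = (-4671083 + 2149094)*(480 - 3761483) = -2521989*(-3761003) = 9485208194967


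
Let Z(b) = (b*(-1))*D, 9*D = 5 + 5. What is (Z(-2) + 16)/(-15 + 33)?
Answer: 82/81 ≈ 1.0123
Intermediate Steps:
D = 10/9 (D = (5 + 5)/9 = (⅑)*10 = 10/9 ≈ 1.1111)
Z(b) = -10*b/9 (Z(b) = (b*(-1))*(10/9) = -b*(10/9) = -10*b/9)
(Z(-2) + 16)/(-15 + 33) = (-10/9*(-2) + 16)/(-15 + 33) = (20/9 + 16)/18 = (164/9)*(1/18) = 82/81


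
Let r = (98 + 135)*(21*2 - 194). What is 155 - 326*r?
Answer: 11545771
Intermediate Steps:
r = -35416 (r = 233*(42 - 194) = 233*(-152) = -35416)
155 - 326*r = 155 - 326*(-35416) = 155 + 11545616 = 11545771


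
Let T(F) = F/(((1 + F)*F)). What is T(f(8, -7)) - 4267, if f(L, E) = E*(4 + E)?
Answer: -93873/22 ≈ -4267.0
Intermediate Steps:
T(F) = 1/(1 + F) (T(F) = F/((F*(1 + F))) = F*(1/(F*(1 + F))) = 1/(1 + F))
T(f(8, -7)) - 4267 = 1/(1 - 7*(4 - 7)) - 4267 = 1/(1 - 7*(-3)) - 4267 = 1/(1 + 21) - 4267 = 1/22 - 4267 = -93873/22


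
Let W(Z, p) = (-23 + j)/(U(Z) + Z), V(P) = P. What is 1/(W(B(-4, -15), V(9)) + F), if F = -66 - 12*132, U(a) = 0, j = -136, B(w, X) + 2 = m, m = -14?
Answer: -16/26241 ≈ -0.00060973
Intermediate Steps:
B(w, X) = -16 (B(w, X) = -2 - 14 = -16)
F = -1650 (F = -66 - 1584 = -1650)
W(Z, p) = -159/Z (W(Z, p) = (-23 - 136)/(0 + Z) = -159/Z)
1/(W(B(-4, -15), V(9)) + F) = 1/(-159/(-16) - 1650) = 1/(-159*(-1/16) - 1650) = 1/(159/16 - 1650) = 1/(-26241/16) = -16/26241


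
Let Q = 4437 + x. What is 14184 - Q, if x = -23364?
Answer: 33111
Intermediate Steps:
Q = -18927 (Q = 4437 - 23364 = -18927)
14184 - Q = 14184 - 1*(-18927) = 14184 + 18927 = 33111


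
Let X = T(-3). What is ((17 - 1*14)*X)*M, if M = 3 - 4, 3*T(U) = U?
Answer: 3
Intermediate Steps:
T(U) = U/3
X = -1 (X = (⅓)*(-3) = -1)
M = -1
((17 - 1*14)*X)*M = ((17 - 1*14)*(-1))*(-1) = ((17 - 14)*(-1))*(-1) = (3*(-1))*(-1) = -3*(-1) = 3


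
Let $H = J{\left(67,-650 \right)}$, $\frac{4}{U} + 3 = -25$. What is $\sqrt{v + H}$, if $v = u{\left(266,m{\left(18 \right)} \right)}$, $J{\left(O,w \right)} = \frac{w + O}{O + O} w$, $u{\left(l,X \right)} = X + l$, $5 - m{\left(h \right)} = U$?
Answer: $\frac{3 \sqrt{75743031}}{469} \approx 55.67$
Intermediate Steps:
$U = - \frac{1}{7}$ ($U = \frac{4}{-3 - 25} = \frac{4}{-28} = 4 \left(- \frac{1}{28}\right) = - \frac{1}{7} \approx -0.14286$)
$m{\left(h \right)} = \frac{36}{7}$ ($m{\left(h \right)} = 5 - - \frac{1}{7} = 5 + \frac{1}{7} = \frac{36}{7}$)
$J{\left(O,w \right)} = \frac{w \left(O + w\right)}{2 O}$ ($J{\left(O,w \right)} = \frac{O + w}{2 O} w = \frac{w \left(O + w\right)}{2 O}$)
$H = \frac{189475}{67}$ ($H = \frac{1}{2} \left(-650\right) \frac{1}{67} \left(67 - 650\right) = \frac{1}{2} \left(-650\right) \frac{1}{67} \left(-583\right) = \frac{189475}{67} \approx 2828.0$)
$v = \frac{1898}{7}$ ($v = \frac{36}{7} + 266 = \frac{1898}{7} \approx 271.14$)
$\sqrt{v + H} = \sqrt{\frac{1898}{7} + \frac{189475}{67}} = \sqrt{\frac{1453491}{469}} = \frac{3 \sqrt{75743031}}{469}$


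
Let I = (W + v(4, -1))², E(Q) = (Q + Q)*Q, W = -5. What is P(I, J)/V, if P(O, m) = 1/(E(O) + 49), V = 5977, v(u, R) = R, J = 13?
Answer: 1/15785257 ≈ 6.3350e-8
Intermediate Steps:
E(Q) = 2*Q² (E(Q) = (2*Q)*Q = 2*Q²)
I = 36 (I = (-5 - 1)² = (-6)² = 36)
P(O, m) = 1/(49 + 2*O²) (P(O, m) = 1/(2*O² + 49) = 1/(49 + 2*O²))
P(I, J)/V = 1/((49 + 2*36²)*5977) = (1/5977)/(49 + 2*1296) = (1/5977)/(49 + 2592) = (1/5977)/2641 = (1/2641)*(1/5977) = 1/15785257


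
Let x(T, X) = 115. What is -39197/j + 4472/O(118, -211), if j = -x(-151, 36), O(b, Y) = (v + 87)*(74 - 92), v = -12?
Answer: 5240167/15525 ≈ 337.53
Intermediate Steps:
O(b, Y) = -1350 (O(b, Y) = (-12 + 87)*(74 - 92) = 75*(-18) = -1350)
j = -115 (j = -1*115 = -115)
-39197/j + 4472/O(118, -211) = -39197/(-115) + 4472/(-1350) = -39197*(-1/115) + 4472*(-1/1350) = 39197/115 - 2236/675 = 5240167/15525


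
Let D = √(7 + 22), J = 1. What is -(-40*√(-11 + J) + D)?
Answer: -√29 + 40*I*√10 ≈ -5.3852 + 126.49*I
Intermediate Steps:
D = √29 ≈ 5.3852
-(-40*√(-11 + J) + D) = -(-40*√(-11 + 1) + √29) = -(-40*I*√10 + √29) = -(√29 - 40*I*√10) = -√29 + 40*I*√10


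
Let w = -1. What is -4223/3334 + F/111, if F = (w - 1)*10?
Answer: -535433/370074 ≈ -1.4468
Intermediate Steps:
F = -20 (F = (-1 - 1)*10 = -2*10 = -20)
-4223/3334 + F/111 = -4223/3334 - 20/111 = -535433/370074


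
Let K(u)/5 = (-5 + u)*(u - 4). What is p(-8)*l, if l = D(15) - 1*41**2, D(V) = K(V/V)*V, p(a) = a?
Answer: 6248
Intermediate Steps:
K(u) = 5*(-5 + u)*(-4 + u) (K(u) = 5*((-5 + u)*(u - 4)) = 5*((-5 + u)*(-4 + u)) = 5*(-5 + u)*(-4 + u))
D(V) = 60*V (D(V) = (100 - 45*V/V + 5*(V/V)**2)*V = (100 - 45*1 + 5*1**2)*V = (100 - 45 + 5*1)*V = (100 - 45 + 5)*V = 60*V)
l = -781 (l = 60*15 - 1*41**2 = 900 - 1*1681 = 900 - 1681 = -781)
p(-8)*l = -8*(-781) = 6248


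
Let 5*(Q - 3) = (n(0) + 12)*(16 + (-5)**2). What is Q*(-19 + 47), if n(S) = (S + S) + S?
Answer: 14196/5 ≈ 2839.2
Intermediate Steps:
n(S) = 3*S (n(S) = 2*S + S = 3*S)
Q = 507/5 (Q = 3 + ((3*0 + 12)*(16 + (-5)**2))/5 = 3 + ((0 + 12)*(16 + 25))/5 = 3 + (12*41)/5 = 3 + (1/5)*492 = 3 + 492/5 = 507/5 ≈ 101.40)
Q*(-19 + 47) = 507*(-19 + 47)/5 = (507/5)*28 = 14196/5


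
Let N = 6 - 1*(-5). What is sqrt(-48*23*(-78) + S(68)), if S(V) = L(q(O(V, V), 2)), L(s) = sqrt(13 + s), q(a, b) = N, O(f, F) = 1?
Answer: sqrt(86112 + 2*sqrt(6)) ≈ 293.46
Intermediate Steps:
N = 11 (N = 6 + 5 = 11)
q(a, b) = 11
S(V) = 2*sqrt(6) (S(V) = sqrt(13 + 11) = sqrt(24) = 2*sqrt(6))
sqrt(-48*23*(-78) + S(68)) = sqrt(-48*23*(-78) + 2*sqrt(6)) = sqrt(-1104*(-78) + 2*sqrt(6)) = sqrt(86112 + 2*sqrt(6))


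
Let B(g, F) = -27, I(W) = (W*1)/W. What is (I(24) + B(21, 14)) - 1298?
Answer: -1324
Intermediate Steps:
I(W) = 1 (I(W) = W/W = 1)
(I(24) + B(21, 14)) - 1298 = (1 - 27) - 1298 = -26 - 1298 = -1324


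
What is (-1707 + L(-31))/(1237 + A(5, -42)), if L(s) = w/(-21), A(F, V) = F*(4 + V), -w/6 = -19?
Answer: -11987/7329 ≈ -1.6356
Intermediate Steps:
w = 114 (w = -6*(-19) = 114)
L(s) = -38/7 (L(s) = 114/(-21) = 114*(-1/21) = -38/7)
(-1707 + L(-31))/(1237 + A(5, -42)) = (-1707 - 38/7)/(1237 + 5*(4 - 42)) = -11987/(7*(1237 + 5*(-38))) = -11987/(7*(1237 - 190)) = -11987/7/1047 = -11987/7*1/1047 = -11987/7329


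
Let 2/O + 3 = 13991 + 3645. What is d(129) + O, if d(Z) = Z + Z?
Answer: 4549316/17633 ≈ 258.00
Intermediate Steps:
d(Z) = 2*Z
O = 2/17633 (O = 2/(-3 + (13991 + 3645)) = 2/(-3 + 17636) = 2/17633 ≈ 0.00011342)
d(129) + O = 2*129 + 2/17633 = 258 + 2/17633 = 4549316/17633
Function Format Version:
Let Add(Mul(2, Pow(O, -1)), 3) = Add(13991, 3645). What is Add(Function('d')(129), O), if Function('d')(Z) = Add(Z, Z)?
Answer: Rational(4549316, 17633) ≈ 258.00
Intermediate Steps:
Function('d')(Z) = Mul(2, Z)
O = Rational(2, 17633) (O = Mul(2, Pow(Add(-3, Add(13991, 3645)), -1)) = Mul(2, Pow(Add(-3, 17636), -1)) = Mul(2, Pow(17633, -1)) = Mul(2, Rational(1, 17633)) = Rational(2, 17633) ≈ 0.00011342)
Add(Function('d')(129), O) = Add(Mul(2, 129), Rational(2, 17633)) = Add(258, Rational(2, 17633)) = Rational(4549316, 17633)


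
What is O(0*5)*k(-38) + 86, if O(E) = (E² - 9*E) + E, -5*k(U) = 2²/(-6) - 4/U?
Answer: 86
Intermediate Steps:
k(U) = 2/15 + 4/(5*U) (k(U) = -(2²/(-6) - 4/U)/5 = -(4*(-⅙) - 4/U)/5 = -(-⅔ - 4/U)/5 = 2/15 + 4/(5*U))
O(E) = E² - 8*E
O(0*5)*k(-38) + 86 = ((0*5)*(-8 + 0*5))*((2/15)*(6 - 38)/(-38)) + 86 = (0*(-8 + 0))*((2/15)*(-1/38)*(-32)) + 86 = (0*(-8))*(32/285) + 86 = 0*(32/285) + 86 = 0 + 86 = 86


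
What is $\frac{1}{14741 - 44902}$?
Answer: $- \frac{1}{30161} \approx -3.3155 \cdot 10^{-5}$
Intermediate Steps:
$\frac{1}{14741 - 44902} = \frac{1}{-30161} = - \frac{1}{30161}$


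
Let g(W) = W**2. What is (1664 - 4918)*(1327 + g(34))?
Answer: -8079682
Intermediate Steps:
(1664 - 4918)*(1327 + g(34)) = (1664 - 4918)*(1327 + 34**2) = -3254*(1327 + 1156) = -3254*2483 = -8079682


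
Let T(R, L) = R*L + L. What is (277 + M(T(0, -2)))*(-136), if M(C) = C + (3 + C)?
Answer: -37536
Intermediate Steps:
T(R, L) = L + L*R (T(R, L) = L*R + L = L + L*R)
M(C) = 3 + 2*C
(277 + M(T(0, -2)))*(-136) = (277 + (3 + 2*(-2*(1 + 0))))*(-136) = (277 + (3 + 2*(-2*1)))*(-136) = (277 + (3 + 2*(-2)))*(-136) = (277 + (3 - 4))*(-136) = (277 - 1)*(-136) = 276*(-136) = -37536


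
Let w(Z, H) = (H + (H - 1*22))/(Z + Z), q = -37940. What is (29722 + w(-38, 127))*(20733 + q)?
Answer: -9716104620/19 ≈ -5.1137e+8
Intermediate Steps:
w(Z, H) = (-22 + 2*H)/(2*Z) (w(Z, H) = (H + (H - 22))/((2*Z)) = (H + (-22 + H))*(1/(2*Z)) = (-22 + 2*H)*(1/(2*Z)) = (-22 + 2*H)/(2*Z))
(29722 + w(-38, 127))*(20733 + q) = (29722 + (-11 + 127)/(-38))*(20733 - 37940) = (29722 - 1/38*116)*(-17207) = (29722 - 58/19)*(-17207) = (564660/19)*(-17207) = -9716104620/19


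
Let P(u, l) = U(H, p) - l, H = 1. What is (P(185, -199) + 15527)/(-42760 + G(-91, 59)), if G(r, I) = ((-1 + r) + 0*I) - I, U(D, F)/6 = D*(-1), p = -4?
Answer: -15720/42911 ≈ -0.36634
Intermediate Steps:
U(D, F) = -6*D (U(D, F) = 6*(D*(-1)) = 6*(-D) = -6*D)
P(u, l) = -6 - l (P(u, l) = -6*1 - l = -6 - l)
G(r, I) = -1 + r - I (G(r, I) = ((-1 + r) + 0) - I = (-1 + r) - I = -1 + r - I)
(P(185, -199) + 15527)/(-42760 + G(-91, 59)) = ((-6 - 1*(-199)) + 15527)/(-42760 + (-1 - 91 - 1*59)) = ((-6 + 199) + 15527)/(-42760 + (-1 - 91 - 59)) = (193 + 15527)/(-42760 - 151) = 15720/(-42911) = 15720*(-1/42911) = -15720/42911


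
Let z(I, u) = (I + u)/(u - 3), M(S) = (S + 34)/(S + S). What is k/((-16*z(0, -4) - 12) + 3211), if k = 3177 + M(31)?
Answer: 1379273/1384398 ≈ 0.99630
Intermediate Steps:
M(S) = (34 + S)/(2*S) (M(S) = (34 + S)/((2*S)) = (34 + S)*(1/(2*S)) = (34 + S)/(2*S))
z(I, u) = (I + u)/(-3 + u)
k = 197039/62 (k = 3177 + (½)*(34 + 31)/31 = 3177 + (½)*(1/31)*65 = 3177 + 65/62 = 197039/62 ≈ 3178.0)
k/((-16*z(0, -4) - 12) + 3211) = 197039/(62*((-16*(0 - 4)/(-3 - 4) - 12) + 3211)) = 197039/(62*((-16*(-4)/(-7) - 12) + 3211)) = 197039/(62*((-(-16)*(-4)/7 - 12) + 3211)) = 197039/(62*((-16*4/7 - 12) + 3211)) = 197039/(62*((-64/7 - 12) + 3211)) = 197039/(62*(-148/7 + 3211)) = 197039/(62*(22329/7)) = (197039/62)*(7/22329) = 1379273/1384398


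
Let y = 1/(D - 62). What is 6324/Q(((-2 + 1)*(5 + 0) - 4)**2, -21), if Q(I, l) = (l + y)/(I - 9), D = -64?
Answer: -57371328/2647 ≈ -21674.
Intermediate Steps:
y = -1/126 (y = 1/(-64 - 62) = 1/(-126) = -1/126 ≈ -0.0079365)
Q(I, l) = (-1/126 + l)/(-9 + I) (Q(I, l) = (l - 1/126)/(I - 9) = (-1/126 + l)/(-9 + I))
6324/Q(((-2 + 1)*(5 + 0) - 4)**2, -21) = 6324/(((-1/126 - 21)/(-9 + ((-2 + 1)*(5 + 0) - 4)**2))) = 6324/((-2647/126/(-9 + (-1*5 - 4)**2))) = 6324/((-2647/126/(-9 + (-5 - 4)**2))) = 6324/((-2647/126/(-9 + (-9)**2))) = 6324/((-2647/126/(-9 + 81))) = 6324/((-2647/126/72)) = 6324/(((1/72)*(-2647/126))) = 6324/(-2647/9072) = 6324*(-9072/2647) = -57371328/2647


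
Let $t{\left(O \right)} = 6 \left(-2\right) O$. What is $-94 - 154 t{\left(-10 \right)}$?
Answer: $-18574$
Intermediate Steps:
$t{\left(O \right)} = - 12 O$
$-94 - 154 t{\left(-10 \right)} = -94 - 154 \left(\left(-12\right) \left(-10\right)\right) = -94 - 18480 = -18574$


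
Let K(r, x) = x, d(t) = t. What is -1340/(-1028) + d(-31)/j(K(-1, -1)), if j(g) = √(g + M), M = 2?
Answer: -7632/257 ≈ -29.697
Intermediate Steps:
j(g) = √(2 + g) (j(g) = √(g + 2) = √(2 + g))
-1340/(-1028) + d(-31)/j(K(-1, -1)) = -1340/(-1028) - 31/√(2 - 1) = -1340*(-1/1028) - 31/(√1) = 335/257 - 31/1 = 335/257 - 31*1 = 335/257 - 31 = -7632/257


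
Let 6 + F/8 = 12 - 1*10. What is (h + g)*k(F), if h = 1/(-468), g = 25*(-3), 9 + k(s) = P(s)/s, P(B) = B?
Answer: 70202/117 ≈ 600.02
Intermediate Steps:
F = -32 (F = -48 + 8*(12 - 1*10) = -48 + 8*(12 - 10) = -48 + 8*2 = -48 + 16 = -32)
k(s) = -8 (k(s) = -9 + s/s = -9 + 1 = -8)
g = -75
h = -1/468 ≈ -0.0021368
(h + g)*k(F) = (-1/468 - 75)*(-8) = -35101/468*(-8) = 70202/117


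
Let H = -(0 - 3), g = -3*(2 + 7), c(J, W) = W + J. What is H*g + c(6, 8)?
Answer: -67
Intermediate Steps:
c(J, W) = J + W
g = -27 (g = -3*9 = -27)
H = 3 (H = -1*(-3) = 3)
H*g + c(6, 8) = 3*(-27) + (6 + 8) = -81 + 14 = -67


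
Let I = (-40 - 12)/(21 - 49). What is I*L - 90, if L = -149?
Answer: -2567/7 ≈ -366.71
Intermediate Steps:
I = 13/7 (I = -52/(-28) = -52*(-1/28) = 13/7 ≈ 1.8571)
I*L - 90 = (13/7)*(-149) - 90 = -1937/7 - 90 = -2567/7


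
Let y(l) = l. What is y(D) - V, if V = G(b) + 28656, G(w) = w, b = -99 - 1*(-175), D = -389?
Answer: -29121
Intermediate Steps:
b = 76 (b = -99 + 175 = 76)
V = 28732 (V = 76 + 28656 = 28732)
y(D) - V = -389 - 1*28732 = -389 - 28732 = -29121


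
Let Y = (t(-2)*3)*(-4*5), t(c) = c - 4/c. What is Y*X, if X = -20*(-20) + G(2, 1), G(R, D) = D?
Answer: 0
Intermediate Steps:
X = 401 (X = -20*(-20) + 1 = 400 + 1 = 401)
Y = 0 (Y = ((-2 - 4/(-2))*3)*(-4*5) = ((-2 - 4*(-½))*3)*(-20) = ((-2 + 2)*3)*(-20) = (0*3)*(-20) = 0*(-20) = 0)
Y*X = 0*401 = 0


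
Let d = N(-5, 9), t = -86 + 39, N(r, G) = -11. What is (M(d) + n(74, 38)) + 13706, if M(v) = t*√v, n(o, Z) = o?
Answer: 13780 - 47*I*√11 ≈ 13780.0 - 155.88*I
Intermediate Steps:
t = -47
d = -11
M(v) = -47*√v
(M(d) + n(74, 38)) + 13706 = (-47*I*√11 + 74) + 13706 = (74 - 47*I*√11) + 13706 = 13780 - 47*I*√11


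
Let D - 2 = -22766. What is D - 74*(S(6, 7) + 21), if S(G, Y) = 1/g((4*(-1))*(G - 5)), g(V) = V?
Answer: -48599/2 ≈ -24300.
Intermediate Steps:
S(G, Y) = 1/(20 - 4*G) (S(G, Y) = 1/((4*(-1))*(G - 5)) = 1/(-4*(-5 + G)) = 1/(20 - 4*G))
D = -22764 (D = 2 - 22766 = -22764)
D - 74*(S(6, 7) + 21) = -22764 - 74*(-1/(-20 + 4*6) + 21) = -22764 - 74*(-1/(-20 + 24) + 21) = -22764 - 74*(-1/4 + 21) = -22764 - 74*(-1*¼ + 21) = -22764 - 74*(-¼ + 21) = -22764 - 74*83/4 = -22764 - 3071/2 = -48599/2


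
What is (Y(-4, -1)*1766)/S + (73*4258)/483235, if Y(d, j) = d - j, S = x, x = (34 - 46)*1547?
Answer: 1388416901/1495129090 ≈ 0.92863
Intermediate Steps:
x = -18564 (x = -12*1547 = -18564)
S = -18564
(Y(-4, -1)*1766)/S + (73*4258)/483235 = ((-4 - 1*(-1))*1766)/(-18564) + (73*4258)/483235 = ((-4 + 1)*1766)*(-1/18564) + 310834*(1/483235) = -3*1766*(-1/18564) + 310834/483235 = -5298*(-1/18564) + 310834/483235 = 883/3094 + 310834/483235 = 1388416901/1495129090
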